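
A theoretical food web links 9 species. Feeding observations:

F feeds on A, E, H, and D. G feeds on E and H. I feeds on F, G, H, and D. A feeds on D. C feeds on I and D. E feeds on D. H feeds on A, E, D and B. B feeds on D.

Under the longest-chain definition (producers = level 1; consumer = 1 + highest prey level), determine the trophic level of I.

D is a producer → level 1.
E eats D → level 2.
H eats E (level 2); other prey at levels: D 1, A 2, B 2 → level 3.
G eats H (level 3); other prey at levels: E 2 → level 4.
I eats G (level 4); other prey at levels: D 1, H 3, F 4 → level 5.

Trophic level 5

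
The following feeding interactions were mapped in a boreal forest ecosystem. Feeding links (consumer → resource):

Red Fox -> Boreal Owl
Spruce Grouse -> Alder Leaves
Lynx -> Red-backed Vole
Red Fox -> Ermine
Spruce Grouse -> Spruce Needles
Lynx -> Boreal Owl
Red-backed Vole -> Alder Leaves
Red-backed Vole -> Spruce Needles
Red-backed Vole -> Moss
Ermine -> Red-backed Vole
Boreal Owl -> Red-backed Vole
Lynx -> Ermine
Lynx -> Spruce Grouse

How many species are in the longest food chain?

4 species

One longest chain: Moss → Red-backed Vole → Ermine → Lynx.
It has 4 species and 3 links.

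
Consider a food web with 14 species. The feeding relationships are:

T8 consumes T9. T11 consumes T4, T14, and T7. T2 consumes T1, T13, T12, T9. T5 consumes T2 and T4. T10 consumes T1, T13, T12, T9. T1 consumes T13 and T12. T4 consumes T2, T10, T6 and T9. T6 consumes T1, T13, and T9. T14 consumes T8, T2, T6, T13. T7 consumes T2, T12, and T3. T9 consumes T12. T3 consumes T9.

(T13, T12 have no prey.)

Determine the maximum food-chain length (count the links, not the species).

4 links

One longest chain: T12 → T9 → T3 → T7 → T11.
It has 5 species and 4 links.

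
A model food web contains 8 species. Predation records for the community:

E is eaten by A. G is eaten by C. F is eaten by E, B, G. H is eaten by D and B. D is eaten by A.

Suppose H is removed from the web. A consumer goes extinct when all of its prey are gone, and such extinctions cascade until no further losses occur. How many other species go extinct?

Remove H.
Round 1: D (all prey gone) → extinct.
No further losses. Total secondary extinctions: 1.

1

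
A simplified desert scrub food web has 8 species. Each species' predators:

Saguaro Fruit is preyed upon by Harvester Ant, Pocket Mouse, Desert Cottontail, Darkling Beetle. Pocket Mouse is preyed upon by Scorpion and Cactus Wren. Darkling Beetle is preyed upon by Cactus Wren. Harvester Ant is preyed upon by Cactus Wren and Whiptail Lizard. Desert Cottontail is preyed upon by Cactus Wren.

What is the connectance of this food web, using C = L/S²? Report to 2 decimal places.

The web has S = 8 species and L = 10 feeding links.
C = L / S² = 10 / 64 = 0.1562 ≈ 0.16.

C = 0.16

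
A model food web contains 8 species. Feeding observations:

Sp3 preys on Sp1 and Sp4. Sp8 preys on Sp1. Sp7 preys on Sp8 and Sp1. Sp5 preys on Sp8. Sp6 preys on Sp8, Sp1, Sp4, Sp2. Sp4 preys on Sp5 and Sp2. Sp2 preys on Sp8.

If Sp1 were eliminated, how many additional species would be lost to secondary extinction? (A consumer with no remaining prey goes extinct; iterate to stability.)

Remove Sp1.
Round 1: Sp8 (all prey gone) → extinct.
Round 2: Sp2 (all prey gone), Sp5 (all prey gone), Sp7 (all prey gone) → extinct.
Round 3: Sp4 (all prey gone) → extinct.
Round 4: Sp6 (all prey gone), Sp3 (all prey gone) → extinct.
No further losses. Total secondary extinctions: 7.

7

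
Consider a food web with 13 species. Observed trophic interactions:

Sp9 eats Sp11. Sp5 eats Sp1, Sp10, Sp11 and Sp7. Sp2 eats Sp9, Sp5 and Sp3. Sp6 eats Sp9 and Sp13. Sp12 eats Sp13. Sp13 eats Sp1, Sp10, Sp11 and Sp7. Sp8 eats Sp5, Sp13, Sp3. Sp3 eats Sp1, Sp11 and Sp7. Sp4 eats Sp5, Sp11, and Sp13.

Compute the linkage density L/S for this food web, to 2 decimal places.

There are L = 24 links among S = 13 species.
L/S = 24/13 = 1.8462 ≈ 1.85.

L/S = 1.85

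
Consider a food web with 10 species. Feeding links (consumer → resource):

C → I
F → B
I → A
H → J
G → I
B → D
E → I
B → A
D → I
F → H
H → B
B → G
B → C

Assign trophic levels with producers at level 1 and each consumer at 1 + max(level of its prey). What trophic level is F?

A is a producer → level 1.
I eats A → level 2.
G eats I → level 3.
B eats G (level 3); other prey at levels: A 1, C 3, D 3 → level 4.
H eats B (level 4); other prey at levels: J 1 → level 5.
F eats H (level 5); other prey at levels: B 4 → level 6.

Trophic level 6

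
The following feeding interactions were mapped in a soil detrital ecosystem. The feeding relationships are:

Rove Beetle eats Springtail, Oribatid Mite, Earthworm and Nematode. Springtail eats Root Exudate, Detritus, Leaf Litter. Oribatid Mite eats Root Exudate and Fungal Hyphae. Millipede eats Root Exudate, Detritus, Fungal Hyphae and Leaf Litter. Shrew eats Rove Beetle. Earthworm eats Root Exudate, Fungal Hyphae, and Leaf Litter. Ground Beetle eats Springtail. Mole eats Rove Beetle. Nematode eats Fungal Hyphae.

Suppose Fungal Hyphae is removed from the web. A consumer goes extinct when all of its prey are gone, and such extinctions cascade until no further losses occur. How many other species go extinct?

1

Remove Fungal Hyphae.
Round 1: Nematode (all prey gone) → extinct.
No further losses. Total secondary extinctions: 1.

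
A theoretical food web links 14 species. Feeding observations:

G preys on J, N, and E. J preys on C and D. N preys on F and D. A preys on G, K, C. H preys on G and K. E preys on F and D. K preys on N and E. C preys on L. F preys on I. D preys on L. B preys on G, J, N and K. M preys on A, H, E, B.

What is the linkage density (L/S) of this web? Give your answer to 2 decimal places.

There are L = 27 links among S = 14 species.
L/S = 27/14 = 1.9286 ≈ 1.93.

L/S = 1.93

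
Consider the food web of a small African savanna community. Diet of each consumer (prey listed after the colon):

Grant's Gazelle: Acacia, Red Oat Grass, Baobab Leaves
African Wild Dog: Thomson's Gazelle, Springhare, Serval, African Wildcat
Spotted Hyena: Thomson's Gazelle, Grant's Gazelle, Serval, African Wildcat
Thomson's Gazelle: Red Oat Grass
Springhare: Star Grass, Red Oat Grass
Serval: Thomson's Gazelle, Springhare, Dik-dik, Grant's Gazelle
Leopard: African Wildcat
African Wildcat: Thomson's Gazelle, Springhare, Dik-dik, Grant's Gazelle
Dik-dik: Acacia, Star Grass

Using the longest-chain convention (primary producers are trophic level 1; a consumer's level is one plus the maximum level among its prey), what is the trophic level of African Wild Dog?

Red Oat Grass is a producer → level 1.
Thomson's Gazelle eats Red Oat Grass → level 2.
Serval eats Thomson's Gazelle (level 2); other prey at levels: Springhare 2, Dik-dik 2, Grant's Gazelle 2 → level 3.
African Wild Dog eats Serval (level 3); other prey at levels: Thomson's Gazelle 2, Springhare 2, African Wildcat 3 → level 4.

Trophic level 4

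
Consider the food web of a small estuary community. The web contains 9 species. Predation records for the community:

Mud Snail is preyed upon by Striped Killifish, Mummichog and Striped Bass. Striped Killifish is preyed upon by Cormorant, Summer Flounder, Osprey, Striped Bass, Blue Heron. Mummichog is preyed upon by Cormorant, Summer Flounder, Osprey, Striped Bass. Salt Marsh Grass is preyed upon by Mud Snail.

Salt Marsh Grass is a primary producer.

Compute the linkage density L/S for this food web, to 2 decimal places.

There are L = 13 links among S = 9 species.
L/S = 13/9 = 1.4444 ≈ 1.44.

L/S = 1.44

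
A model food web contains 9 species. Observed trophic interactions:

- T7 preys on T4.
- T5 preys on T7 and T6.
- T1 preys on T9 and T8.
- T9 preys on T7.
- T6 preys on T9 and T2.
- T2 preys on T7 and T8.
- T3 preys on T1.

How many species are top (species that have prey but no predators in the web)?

2

Top species (has prey, but nothing eats it): T5, T3.
Count: 2.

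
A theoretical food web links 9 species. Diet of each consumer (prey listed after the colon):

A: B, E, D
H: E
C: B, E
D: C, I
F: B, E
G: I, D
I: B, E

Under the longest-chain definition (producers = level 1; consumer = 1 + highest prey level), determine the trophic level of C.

Trophic level 2

B is a producer → level 1.
C eats B (level 1); other prey at levels: E 1 → level 2.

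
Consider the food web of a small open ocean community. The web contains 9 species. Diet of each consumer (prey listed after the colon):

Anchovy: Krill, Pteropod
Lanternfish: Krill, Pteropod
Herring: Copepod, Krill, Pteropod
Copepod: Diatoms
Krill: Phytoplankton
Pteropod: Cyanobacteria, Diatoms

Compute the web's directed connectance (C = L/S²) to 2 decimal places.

C = 0.14

The web has S = 9 species and L = 11 feeding links.
C = L / S² = 11 / 81 = 0.1358 ≈ 0.14.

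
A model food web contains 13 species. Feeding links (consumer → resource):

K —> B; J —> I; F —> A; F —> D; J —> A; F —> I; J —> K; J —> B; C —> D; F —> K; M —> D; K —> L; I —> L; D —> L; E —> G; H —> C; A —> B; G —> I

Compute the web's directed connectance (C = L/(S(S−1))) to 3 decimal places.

The web has S = 13 species and L = 18 feeding links.
C = L / (S(S−1)) = 18 / 156 = 0.1154 ≈ 0.115.

C = 0.115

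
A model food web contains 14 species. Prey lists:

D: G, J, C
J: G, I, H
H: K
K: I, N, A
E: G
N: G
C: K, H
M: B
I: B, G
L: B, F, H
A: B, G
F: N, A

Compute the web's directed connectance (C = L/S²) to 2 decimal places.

The web has S = 14 species and L = 24 feeding links.
C = L / S² = 24 / 196 = 0.1224 ≈ 0.12.

C = 0.12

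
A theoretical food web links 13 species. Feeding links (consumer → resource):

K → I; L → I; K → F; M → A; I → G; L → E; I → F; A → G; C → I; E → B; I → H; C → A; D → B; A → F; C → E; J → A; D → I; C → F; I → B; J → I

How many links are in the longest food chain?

One longest chain: H → I → D.
It has 3 species and 2 links.

2 links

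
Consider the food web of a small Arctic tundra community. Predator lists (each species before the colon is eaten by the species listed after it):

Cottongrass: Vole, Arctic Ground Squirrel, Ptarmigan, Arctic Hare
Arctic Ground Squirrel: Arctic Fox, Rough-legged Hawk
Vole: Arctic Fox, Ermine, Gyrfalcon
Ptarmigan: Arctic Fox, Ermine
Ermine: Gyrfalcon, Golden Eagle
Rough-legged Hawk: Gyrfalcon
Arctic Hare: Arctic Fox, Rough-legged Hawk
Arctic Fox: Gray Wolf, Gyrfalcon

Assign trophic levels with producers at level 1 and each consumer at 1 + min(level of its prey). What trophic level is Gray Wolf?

Trophic level 4

Cottongrass is a producer → level 1.
Vole eats Cottongrass → level 2.
Arctic Fox eats Vole → level 3.
Gray Wolf eats Arctic Fox → level 4.
No prey of Gray Wolf is below level 3, so 4 is the minimum.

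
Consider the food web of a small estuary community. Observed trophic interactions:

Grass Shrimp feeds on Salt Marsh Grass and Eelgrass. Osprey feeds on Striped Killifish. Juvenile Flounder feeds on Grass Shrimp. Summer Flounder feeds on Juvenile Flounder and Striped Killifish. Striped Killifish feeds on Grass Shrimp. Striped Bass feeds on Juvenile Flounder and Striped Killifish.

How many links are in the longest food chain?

One longest chain: Salt Marsh Grass → Grass Shrimp → Striped Killifish → Osprey.
It has 4 species and 3 links.

3 links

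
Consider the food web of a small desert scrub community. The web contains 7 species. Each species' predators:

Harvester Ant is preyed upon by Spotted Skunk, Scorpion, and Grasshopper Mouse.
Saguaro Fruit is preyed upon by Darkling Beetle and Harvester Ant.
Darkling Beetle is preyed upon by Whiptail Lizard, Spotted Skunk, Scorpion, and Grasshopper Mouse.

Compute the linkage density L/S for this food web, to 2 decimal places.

L/S = 1.29

There are L = 9 links among S = 7 species.
L/S = 9/7 = 1.2857 ≈ 1.29.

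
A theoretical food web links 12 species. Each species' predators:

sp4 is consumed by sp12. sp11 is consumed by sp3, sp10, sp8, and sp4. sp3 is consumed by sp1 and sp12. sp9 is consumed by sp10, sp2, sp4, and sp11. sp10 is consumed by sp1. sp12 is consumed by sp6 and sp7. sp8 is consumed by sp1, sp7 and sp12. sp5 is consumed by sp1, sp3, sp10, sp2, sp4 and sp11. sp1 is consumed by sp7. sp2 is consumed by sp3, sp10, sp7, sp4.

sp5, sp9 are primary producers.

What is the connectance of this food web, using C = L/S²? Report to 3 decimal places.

C = 0.194

The web has S = 12 species and L = 28 feeding links.
C = L / S² = 28 / 144 = 0.1944 ≈ 0.194.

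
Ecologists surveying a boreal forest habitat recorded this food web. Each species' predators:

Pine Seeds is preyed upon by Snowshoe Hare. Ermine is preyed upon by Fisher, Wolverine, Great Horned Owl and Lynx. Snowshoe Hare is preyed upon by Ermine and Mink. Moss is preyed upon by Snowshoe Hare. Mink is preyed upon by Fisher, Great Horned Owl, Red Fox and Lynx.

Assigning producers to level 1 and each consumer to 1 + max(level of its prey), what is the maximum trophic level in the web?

Producers (level 1): Pine Seeds, Moss.
Pine Seeds → Snowshoe Hare → Ermine → Great Horned Owl gives Great Horned Owl level 4.
No species has a prey at level 4, so no species reaches level 5.

4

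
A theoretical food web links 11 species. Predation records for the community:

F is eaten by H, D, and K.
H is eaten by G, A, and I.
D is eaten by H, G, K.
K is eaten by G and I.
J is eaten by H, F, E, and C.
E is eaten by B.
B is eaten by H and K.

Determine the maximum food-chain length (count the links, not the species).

One longest chain: J → F → D → H → A.
It has 5 species and 4 links.

4 links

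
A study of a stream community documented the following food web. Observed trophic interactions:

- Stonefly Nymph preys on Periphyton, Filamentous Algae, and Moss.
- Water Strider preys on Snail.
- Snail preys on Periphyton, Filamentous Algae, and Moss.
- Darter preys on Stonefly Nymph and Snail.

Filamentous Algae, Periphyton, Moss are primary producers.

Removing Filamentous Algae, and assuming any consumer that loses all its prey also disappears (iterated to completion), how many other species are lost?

0

Remove Filamentous Algae.
Every predator of it retains at least one other prey: Stonefly Nymph still has Periphyton, Moss; Snail still has Periphyton, Moss.
No consumer loses all prey, so no secondary extinctions occur.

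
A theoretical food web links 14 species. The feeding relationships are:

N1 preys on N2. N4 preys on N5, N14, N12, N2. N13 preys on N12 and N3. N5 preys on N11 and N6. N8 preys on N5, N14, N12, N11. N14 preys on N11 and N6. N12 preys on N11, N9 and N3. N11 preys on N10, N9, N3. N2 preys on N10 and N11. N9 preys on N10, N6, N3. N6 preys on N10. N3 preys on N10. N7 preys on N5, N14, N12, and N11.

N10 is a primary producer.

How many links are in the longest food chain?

One longest chain: N10 → N6 → N9 → N11 → N12 → N7.
It has 6 species and 5 links.

5 links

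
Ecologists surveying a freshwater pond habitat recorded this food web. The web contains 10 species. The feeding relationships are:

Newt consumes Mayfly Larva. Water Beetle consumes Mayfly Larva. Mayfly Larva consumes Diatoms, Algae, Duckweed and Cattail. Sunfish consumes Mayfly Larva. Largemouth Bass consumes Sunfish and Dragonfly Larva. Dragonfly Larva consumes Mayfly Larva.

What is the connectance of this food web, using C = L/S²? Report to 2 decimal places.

The web has S = 10 species and L = 10 feeding links.
C = L / S² = 10 / 100 = 0.1000 ≈ 0.10.

C = 0.10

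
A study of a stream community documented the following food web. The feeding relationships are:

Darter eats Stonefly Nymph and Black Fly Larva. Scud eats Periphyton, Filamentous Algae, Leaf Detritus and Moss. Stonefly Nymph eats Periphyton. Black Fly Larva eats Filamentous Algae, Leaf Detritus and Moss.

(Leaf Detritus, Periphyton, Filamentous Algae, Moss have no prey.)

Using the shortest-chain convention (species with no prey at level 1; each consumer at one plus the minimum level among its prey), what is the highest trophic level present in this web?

3

Basal resources (level 1): Leaf Detritus, Periphyton, Filamentous Algae, Moss.
Following each consumer down to its lowest-level prey: Periphyton → Stonefly Nymph → Darter (levels 1 through 3).
All prey of Darter (Stonefly Nymph 2, Black Fly Larva 2) are at level 2 or above, so Darter is at level 1 + 2 = 3.
Every consumer has at least one prey at level 2 or below, so none exceeds level 3.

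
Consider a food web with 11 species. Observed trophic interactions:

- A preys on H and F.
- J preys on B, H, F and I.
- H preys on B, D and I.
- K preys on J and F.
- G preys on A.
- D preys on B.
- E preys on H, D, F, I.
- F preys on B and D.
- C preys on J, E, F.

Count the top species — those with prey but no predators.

3

Top species (has prey, but nothing eats it): C, K, G.
Count: 3.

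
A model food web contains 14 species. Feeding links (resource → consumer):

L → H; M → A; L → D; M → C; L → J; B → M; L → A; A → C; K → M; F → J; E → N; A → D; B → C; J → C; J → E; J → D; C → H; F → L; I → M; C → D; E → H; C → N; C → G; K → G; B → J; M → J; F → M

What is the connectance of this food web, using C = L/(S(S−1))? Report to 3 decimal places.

The web has S = 14 species and L = 27 feeding links.
C = L / (S(S−1)) = 27 / 182 = 0.1484 ≈ 0.148.

C = 0.148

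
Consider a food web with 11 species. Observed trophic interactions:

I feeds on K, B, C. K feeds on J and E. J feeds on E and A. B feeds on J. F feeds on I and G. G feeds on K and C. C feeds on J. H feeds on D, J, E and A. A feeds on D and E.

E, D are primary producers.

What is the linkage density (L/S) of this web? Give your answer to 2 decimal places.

There are L = 19 links among S = 11 species.
L/S = 19/11 = 1.7273 ≈ 1.73.

L/S = 1.73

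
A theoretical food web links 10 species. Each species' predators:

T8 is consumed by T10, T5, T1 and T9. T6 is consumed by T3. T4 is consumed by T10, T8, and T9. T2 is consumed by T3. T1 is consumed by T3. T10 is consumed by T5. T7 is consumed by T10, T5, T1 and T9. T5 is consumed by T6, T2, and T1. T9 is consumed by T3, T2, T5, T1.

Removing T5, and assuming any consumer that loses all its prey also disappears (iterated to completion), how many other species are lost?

Remove T5.
Round 1: T6 (all prey gone) → extinct.
No further losses. Total secondary extinctions: 1.

1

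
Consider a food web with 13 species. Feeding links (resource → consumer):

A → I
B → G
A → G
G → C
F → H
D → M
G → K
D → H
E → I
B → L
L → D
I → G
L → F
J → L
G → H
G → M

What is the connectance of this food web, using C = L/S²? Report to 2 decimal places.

C = 0.09

The web has S = 13 species and L = 16 feeding links.
C = L / S² = 16 / 169 = 0.0947 ≈ 0.09.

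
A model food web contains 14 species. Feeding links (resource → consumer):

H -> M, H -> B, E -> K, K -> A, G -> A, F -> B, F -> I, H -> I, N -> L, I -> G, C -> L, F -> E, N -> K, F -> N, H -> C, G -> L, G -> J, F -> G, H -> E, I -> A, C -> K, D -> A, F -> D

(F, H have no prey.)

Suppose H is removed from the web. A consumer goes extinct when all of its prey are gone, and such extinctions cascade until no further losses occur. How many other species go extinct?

Remove H.
Round 1: C (all prey gone), M (all prey gone) → extinct.
No further losses. Total secondary extinctions: 2.

2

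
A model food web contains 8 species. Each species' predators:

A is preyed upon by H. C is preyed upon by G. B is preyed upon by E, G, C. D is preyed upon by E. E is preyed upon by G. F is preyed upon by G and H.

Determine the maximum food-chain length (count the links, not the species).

2 links

One longest chain: B → C → G.
It has 3 species and 2 links.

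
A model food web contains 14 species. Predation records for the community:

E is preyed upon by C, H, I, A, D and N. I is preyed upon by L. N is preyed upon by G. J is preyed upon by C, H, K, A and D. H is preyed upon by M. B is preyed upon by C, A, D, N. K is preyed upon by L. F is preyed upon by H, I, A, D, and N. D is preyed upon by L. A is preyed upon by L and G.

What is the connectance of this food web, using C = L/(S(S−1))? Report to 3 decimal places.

C = 0.148

The web has S = 14 species and L = 27 feeding links.
C = L / (S(S−1)) = 27 / 182 = 0.1484 ≈ 0.148.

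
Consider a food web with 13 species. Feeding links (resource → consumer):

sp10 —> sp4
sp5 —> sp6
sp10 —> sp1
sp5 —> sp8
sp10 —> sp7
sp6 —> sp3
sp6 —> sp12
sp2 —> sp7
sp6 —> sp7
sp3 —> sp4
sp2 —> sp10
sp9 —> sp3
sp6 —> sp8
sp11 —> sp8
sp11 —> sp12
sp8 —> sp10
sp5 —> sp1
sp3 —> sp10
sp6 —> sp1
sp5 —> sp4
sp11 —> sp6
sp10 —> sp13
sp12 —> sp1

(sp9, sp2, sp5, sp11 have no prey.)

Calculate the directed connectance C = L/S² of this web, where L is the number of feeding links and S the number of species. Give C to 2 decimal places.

C = 0.14

The web has S = 13 species and L = 23 feeding links.
C = L / S² = 23 / 169 = 0.1361 ≈ 0.14.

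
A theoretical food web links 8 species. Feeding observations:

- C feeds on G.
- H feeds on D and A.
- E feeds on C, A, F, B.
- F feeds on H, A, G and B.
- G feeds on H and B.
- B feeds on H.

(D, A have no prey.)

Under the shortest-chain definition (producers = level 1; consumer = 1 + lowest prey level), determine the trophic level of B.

Trophic level 3

D is a producer → level 1.
H eats D → level 2.
B eats H → level 3.
No prey of B is below level 2, so 3 is the minimum.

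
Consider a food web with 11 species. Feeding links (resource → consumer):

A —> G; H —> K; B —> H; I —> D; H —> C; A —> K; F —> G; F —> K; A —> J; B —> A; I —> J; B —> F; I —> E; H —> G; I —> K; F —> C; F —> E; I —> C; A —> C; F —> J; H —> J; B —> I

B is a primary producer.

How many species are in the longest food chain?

3 species

One longest chain: B → A → G.
It has 3 species and 2 links.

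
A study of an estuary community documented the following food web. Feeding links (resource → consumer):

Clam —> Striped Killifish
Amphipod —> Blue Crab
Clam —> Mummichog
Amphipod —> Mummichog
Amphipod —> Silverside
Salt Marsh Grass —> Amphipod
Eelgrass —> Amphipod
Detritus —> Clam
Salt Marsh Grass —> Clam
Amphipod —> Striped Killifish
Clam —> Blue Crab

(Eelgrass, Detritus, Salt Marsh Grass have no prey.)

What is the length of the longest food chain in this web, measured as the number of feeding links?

One longest chain: Eelgrass → Amphipod → Silverside.
It has 3 species and 2 links.

2 links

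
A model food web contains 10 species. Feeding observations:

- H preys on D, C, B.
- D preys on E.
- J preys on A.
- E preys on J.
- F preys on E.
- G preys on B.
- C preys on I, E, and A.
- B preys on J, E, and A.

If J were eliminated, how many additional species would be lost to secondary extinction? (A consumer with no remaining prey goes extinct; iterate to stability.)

3

Remove J.
Round 1: E (all prey gone) → extinct.
Round 2: D (all prey gone), F (all prey gone) → extinct.
No further losses. Total secondary extinctions: 3.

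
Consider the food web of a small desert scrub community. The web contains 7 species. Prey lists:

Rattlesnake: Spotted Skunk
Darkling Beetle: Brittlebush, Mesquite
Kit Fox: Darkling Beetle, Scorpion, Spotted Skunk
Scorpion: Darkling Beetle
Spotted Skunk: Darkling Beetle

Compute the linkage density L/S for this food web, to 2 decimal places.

There are L = 8 links among S = 7 species.
L/S = 8/7 = 1.1429 ≈ 1.14.

L/S = 1.14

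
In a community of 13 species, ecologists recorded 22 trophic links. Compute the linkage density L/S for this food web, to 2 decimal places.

L/S = 1.69

There are L = 22 links among S = 13 species.
L/S = 22/13 = 1.6923 ≈ 1.69.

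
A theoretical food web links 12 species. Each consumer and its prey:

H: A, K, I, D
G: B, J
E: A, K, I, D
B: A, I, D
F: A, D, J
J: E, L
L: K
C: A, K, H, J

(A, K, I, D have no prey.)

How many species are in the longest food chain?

One longest chain: A → E → J → F.
It has 4 species and 3 links.

4 species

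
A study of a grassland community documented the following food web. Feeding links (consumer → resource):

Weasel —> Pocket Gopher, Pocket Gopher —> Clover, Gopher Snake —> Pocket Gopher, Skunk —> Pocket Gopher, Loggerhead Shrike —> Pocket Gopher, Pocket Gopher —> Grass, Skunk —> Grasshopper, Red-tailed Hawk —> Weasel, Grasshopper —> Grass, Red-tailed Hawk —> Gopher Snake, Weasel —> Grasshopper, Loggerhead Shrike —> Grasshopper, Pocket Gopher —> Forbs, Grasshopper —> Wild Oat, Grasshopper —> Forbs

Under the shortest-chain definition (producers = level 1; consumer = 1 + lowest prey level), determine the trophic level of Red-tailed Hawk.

Grass is a producer → level 1.
Pocket Gopher eats Grass → level 2.
Gopher Snake eats Pocket Gopher → level 3.
Red-tailed Hawk eats Gopher Snake → level 4.
No prey of Red-tailed Hawk is below level 3, so 4 is the minimum.

Trophic level 4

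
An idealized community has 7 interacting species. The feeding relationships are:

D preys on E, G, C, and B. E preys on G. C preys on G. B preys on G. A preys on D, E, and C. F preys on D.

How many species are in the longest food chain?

4 species

One longest chain: G → E → D → A.
It has 4 species and 3 links.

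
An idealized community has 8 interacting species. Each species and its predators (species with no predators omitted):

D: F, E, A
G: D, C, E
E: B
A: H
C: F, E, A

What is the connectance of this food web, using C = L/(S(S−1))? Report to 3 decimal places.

The web has S = 8 species and L = 11 feeding links.
C = L / (S(S−1)) = 11 / 56 = 0.1964 ≈ 0.196.

C = 0.196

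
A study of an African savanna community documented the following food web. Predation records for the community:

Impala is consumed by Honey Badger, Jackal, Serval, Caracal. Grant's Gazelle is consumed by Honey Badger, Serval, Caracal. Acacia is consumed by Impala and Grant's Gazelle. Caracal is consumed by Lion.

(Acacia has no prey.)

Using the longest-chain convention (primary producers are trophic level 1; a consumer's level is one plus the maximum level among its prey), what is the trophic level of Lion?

Trophic level 4

Acacia is a producer → level 1.
Grant's Gazelle eats Acacia → level 2.
Caracal eats Grant's Gazelle (level 2); other prey at levels: Impala 2 → level 3.
Lion eats Caracal → level 4.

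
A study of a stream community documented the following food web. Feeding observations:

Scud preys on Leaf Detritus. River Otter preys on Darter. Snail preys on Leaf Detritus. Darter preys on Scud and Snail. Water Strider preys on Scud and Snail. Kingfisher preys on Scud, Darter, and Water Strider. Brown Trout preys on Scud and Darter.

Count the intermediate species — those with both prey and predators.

4

Intermediate species (has both prey and predators): Scud, Snail, Water Strider, Darter.
Count: 4.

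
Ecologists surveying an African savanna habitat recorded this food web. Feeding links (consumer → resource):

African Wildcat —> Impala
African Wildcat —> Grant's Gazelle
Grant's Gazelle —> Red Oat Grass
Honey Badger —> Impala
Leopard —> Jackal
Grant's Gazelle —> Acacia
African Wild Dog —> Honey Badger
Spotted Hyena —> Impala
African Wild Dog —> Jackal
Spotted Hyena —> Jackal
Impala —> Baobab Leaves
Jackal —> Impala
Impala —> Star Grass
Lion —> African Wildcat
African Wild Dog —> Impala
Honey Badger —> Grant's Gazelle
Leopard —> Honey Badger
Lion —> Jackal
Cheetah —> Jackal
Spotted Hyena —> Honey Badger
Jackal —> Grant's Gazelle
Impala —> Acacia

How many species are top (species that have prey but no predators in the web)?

5

Top species (has prey, but nothing eats it): Lion, Cheetah, African Wild Dog, Leopard, Spotted Hyena.
Count: 5.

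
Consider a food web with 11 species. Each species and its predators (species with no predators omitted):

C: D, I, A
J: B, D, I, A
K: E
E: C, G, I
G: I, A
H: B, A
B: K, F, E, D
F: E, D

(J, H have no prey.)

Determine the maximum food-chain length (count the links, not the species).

One longest chain: J → B → K → E → C → D.
It has 6 species and 5 links.

5 links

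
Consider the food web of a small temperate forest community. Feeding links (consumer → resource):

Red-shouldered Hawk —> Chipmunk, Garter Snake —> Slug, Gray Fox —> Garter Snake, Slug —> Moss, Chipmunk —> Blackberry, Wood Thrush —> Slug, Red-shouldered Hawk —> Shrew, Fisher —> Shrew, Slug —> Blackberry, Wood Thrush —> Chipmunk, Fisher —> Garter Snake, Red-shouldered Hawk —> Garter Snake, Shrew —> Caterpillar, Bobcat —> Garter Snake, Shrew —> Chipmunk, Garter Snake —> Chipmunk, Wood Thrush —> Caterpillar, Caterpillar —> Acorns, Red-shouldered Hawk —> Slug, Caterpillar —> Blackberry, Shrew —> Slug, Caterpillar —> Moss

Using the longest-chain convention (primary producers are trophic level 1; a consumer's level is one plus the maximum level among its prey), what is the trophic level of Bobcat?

Blackberry is a producer → level 1.
Chipmunk eats Blackberry → level 2.
Garter Snake eats Chipmunk (level 2); other prey at levels: Slug 2 → level 3.
Bobcat eats Garter Snake → level 4.

Trophic level 4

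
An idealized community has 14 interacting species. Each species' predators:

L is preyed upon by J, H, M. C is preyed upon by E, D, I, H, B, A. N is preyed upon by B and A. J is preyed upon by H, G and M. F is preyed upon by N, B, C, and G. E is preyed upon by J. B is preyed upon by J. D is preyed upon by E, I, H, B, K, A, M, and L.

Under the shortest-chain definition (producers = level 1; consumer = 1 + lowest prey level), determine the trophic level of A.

F is a producer → level 1.
N eats F → level 2.
A eats N → level 3.
No prey of A is below level 2, so 3 is the minimum.

Trophic level 3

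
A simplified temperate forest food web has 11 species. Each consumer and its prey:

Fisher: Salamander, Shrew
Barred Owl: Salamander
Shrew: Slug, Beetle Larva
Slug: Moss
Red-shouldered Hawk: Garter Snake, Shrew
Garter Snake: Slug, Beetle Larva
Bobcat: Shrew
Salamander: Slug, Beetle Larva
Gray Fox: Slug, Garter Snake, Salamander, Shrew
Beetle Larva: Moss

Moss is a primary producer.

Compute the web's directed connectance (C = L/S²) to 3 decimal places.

The web has S = 11 species and L = 18 feeding links.
C = L / S² = 18 / 121 = 0.1488 ≈ 0.149.

C = 0.149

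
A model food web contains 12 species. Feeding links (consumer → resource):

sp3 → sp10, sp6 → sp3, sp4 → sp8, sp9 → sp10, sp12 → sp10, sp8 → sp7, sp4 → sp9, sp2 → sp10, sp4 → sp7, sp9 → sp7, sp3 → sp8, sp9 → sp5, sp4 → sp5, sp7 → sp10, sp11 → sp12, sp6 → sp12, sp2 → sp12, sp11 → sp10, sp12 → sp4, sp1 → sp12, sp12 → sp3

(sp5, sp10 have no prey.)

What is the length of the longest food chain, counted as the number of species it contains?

6 species

One longest chain: sp10 → sp7 → sp8 → sp3 → sp12 → sp11.
It has 6 species and 5 links.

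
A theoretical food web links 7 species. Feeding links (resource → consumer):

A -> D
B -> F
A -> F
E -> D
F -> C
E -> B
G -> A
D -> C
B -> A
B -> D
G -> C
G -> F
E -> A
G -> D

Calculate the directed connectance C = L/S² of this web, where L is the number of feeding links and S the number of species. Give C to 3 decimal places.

The web has S = 7 species and L = 14 feeding links.
C = L / S² = 14 / 49 = 0.2857 ≈ 0.286.

C = 0.286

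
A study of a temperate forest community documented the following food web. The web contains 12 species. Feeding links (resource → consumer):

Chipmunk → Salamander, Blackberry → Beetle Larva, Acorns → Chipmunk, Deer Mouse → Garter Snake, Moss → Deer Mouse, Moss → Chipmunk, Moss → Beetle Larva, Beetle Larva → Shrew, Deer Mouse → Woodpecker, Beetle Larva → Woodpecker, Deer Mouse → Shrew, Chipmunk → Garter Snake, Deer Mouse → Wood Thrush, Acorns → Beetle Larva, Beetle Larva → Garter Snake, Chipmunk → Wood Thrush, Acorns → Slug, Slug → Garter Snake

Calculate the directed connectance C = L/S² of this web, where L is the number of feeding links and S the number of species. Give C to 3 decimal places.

The web has S = 12 species and L = 18 feeding links.
C = L / S² = 18 / 144 = 0.1250 ≈ 0.125.

C = 0.125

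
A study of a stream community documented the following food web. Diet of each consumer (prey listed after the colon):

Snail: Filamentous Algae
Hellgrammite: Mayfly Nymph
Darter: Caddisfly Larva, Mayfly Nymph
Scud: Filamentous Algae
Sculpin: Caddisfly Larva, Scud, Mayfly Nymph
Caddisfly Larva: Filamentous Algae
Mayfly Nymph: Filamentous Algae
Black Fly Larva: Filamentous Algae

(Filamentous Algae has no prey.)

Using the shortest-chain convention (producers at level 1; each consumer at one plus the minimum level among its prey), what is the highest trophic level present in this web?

3

Producers (level 1): Filamentous Algae.
Following each consumer down to its lowest-level prey: Filamentous Algae → Caddisfly Larva → Sculpin (levels 1 through 3).
All prey of Sculpin (Caddisfly Larva 2, Scud 2, Mayfly Nymph 2) are at level 2 or above, so Sculpin is at level 1 + 2 = 3.
Every consumer has at least one prey at level 2 or below, so none exceeds level 3.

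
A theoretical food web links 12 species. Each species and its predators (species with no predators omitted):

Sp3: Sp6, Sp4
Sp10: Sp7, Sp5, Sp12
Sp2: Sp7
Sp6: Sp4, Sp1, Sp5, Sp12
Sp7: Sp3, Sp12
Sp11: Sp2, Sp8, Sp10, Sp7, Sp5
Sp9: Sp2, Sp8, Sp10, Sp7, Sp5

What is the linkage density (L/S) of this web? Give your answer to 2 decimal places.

L/S = 1.83

There are L = 22 links among S = 12 species.
L/S = 22/12 = 1.8333 ≈ 1.83.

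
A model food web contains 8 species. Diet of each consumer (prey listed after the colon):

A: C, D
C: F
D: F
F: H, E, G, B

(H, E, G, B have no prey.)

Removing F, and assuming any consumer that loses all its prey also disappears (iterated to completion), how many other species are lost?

Remove F.
Round 1: C (all prey gone), D (all prey gone) → extinct.
Round 2: A (all prey gone) → extinct.
No further losses. Total secondary extinctions: 3.

3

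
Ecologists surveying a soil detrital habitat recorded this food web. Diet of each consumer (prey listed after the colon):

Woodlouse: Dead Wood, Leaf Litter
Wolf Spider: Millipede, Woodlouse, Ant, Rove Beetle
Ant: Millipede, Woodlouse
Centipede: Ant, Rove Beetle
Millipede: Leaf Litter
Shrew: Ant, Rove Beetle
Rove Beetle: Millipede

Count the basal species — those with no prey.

2

Basal species (no prey listed): Dead Wood, Leaf Litter.
Count: 2.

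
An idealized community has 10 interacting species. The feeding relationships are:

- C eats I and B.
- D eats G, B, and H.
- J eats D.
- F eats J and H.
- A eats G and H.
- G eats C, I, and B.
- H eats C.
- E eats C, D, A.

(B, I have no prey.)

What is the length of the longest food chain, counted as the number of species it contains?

One longest chain: B → C → G → D → J → F.
It has 6 species and 5 links.

6 species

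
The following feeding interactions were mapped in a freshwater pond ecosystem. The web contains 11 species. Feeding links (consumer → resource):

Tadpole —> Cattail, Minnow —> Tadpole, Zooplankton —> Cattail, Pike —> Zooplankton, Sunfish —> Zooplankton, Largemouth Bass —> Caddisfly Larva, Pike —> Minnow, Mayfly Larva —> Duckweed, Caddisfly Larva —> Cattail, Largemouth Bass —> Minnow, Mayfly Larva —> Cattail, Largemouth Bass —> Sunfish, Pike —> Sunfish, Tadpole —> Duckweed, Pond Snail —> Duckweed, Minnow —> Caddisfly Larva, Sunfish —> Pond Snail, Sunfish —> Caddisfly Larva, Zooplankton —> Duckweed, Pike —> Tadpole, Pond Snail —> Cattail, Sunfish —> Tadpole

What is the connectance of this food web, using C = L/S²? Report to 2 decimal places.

The web has S = 11 species and L = 22 feeding links.
C = L / S² = 22 / 121 = 0.1818 ≈ 0.18.

C = 0.18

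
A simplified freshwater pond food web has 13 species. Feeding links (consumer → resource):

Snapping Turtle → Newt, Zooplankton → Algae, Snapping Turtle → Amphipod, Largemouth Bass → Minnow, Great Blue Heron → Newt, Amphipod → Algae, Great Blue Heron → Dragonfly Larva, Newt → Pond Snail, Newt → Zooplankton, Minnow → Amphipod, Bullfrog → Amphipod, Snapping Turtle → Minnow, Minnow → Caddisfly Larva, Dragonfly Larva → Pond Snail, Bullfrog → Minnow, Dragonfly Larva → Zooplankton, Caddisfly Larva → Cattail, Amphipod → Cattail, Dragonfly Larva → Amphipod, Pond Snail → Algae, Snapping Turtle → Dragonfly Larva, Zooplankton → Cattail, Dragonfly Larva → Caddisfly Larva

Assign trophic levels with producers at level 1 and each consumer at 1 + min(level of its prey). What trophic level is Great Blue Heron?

Trophic level 4

Cattail is a producer → level 1.
Zooplankton eats Cattail → level 2.
Dragonfly Larva eats Zooplankton → level 3.
Great Blue Heron eats Dragonfly Larva → level 4.
No prey of Great Blue Heron is below level 3, so 4 is the minimum.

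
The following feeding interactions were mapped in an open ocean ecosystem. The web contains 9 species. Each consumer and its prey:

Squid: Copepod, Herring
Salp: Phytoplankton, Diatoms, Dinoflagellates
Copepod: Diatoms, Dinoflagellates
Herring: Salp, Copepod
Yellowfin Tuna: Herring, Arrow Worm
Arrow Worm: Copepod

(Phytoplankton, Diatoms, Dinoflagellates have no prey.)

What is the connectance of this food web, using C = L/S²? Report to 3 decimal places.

The web has S = 9 species and L = 12 feeding links.
C = L / S² = 12 / 81 = 0.1481 ≈ 0.148.

C = 0.148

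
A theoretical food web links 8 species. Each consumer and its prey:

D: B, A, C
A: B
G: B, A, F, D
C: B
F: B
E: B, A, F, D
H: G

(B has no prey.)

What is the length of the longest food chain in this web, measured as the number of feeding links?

One longest chain: B → A → D → G → H.
It has 5 species and 4 links.

4 links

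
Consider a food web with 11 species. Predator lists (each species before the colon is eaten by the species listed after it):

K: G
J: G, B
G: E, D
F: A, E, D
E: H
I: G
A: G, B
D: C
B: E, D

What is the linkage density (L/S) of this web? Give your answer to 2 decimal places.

L/S = 1.36

There are L = 15 links among S = 11 species.
L/S = 15/11 = 1.3636 ≈ 1.36.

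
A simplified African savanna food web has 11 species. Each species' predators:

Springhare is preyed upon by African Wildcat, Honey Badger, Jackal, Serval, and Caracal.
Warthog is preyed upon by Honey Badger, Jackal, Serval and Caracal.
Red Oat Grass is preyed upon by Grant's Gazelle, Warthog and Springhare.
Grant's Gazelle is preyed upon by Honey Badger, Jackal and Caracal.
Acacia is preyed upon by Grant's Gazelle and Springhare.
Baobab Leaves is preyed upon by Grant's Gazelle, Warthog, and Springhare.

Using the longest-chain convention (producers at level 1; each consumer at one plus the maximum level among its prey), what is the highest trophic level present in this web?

Producers (level 1): Baobab Leaves, Red Oat Grass, Acacia.
Baobab Leaves → Warthog → Jackal gives Jackal level 3.
No species has a prey at level 3, so no species reaches level 4.

3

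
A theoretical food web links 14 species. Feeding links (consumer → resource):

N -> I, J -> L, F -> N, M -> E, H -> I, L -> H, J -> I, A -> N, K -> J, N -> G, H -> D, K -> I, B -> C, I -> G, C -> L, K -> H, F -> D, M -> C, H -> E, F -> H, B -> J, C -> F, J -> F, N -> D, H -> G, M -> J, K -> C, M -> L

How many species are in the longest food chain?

One longest chain: G → I → H → F → J → K.
It has 6 species and 5 links.

6 species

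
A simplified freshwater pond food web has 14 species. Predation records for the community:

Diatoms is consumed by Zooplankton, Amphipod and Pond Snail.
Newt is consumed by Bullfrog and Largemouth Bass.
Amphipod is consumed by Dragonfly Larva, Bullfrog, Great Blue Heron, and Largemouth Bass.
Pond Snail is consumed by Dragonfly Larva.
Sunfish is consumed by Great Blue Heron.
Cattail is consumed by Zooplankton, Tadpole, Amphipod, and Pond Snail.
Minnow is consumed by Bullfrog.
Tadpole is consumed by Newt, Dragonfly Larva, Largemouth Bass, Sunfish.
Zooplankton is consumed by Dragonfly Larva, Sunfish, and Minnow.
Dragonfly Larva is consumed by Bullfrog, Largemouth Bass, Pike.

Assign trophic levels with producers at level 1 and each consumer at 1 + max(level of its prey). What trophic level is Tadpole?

Cattail is a producer → level 1.
Tadpole eats Cattail → level 2.

Trophic level 2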